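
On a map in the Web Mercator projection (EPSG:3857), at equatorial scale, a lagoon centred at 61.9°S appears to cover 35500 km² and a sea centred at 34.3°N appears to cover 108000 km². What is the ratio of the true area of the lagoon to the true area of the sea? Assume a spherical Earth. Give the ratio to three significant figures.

Since Mercator area scale is 1/cos²φ, the true area equals the apparent area multiplied by cos²φ.
True area of lagoon: 35500 × cos²(61.9°) = 35500 × 0.2219 = 7876 km².
True area of sea: 108000 × cos²(34.3°) = 108000 × 0.6824 = 73700 km².
Ratio = 7876 / 73700 ≈ 0.107.

0.107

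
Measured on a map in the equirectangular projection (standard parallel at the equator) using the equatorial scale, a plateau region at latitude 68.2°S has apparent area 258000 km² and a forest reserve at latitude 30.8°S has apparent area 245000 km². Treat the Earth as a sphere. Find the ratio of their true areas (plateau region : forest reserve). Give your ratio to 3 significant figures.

Plate carrée has h = 1 and k = sec φ, giving areal scale sec φ; true area = (apparent area) · cos φ.
True area of plateau region: 258000 × cos(68.2°) = 258000 × 0.3714 = 95810 km².
True area of forest reserve: 245000 × cos(30.8°) = 245000 × 0.8590 = 210400 km².
Ratio = 95810 / 210400 ≈ 0.455.

0.455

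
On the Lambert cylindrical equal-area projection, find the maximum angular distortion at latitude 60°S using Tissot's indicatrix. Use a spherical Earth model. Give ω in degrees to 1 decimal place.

73.7°

The Lambert cylindrical equal-area projection is the cylindrical equal-area projection with its standard parallel at the equator (φ₀ = 0). Cylindrical equal-area (φ₀ = 0°): h = cos φ / cos 0° along meridians, k = cos 0° / cos φ along parallels; h·k = 1.
At 60°: h = 0.5000, k = 2.000; principal scales a = 2.000, b = 0.5000.
sin(ω/2) = (a − b)/(a + b) = 1.500/2.500 = 0.6000, so ω = 2 arcsin(0.6000) ≈ 73.7°.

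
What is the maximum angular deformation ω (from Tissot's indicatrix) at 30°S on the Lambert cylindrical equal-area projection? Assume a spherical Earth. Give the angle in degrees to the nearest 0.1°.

16.4°

The Lambert cylindrical equal-area projection is the cylindrical equal-area projection with its standard parallel at the equator (φ₀ = 0). Cylindrical equal-area (φ₀ = 0°): h = cos φ / cos 0° along meridians, k = cos 0° / cos φ along parallels; h·k = 1.
At 30°: h = 0.8660, k = 1.155; principal scales a = 1.155, b = 0.8660.
sin(ω/2) = (a − b)/(a + b) = 0.2887/2.021 = 0.1429, so ω = 2 arcsin(0.1429) ≈ 16.4°.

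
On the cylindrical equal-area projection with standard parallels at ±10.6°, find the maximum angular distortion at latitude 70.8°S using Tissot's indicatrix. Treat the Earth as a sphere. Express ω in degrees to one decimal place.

A cylindrical equal-area projection with standard parallel φ₀ has meridian scale h = cos φ / cos φ₀ and parallel scale k = cos φ₀ / cos φ (so areas are preserved, h·k = 1).
At 70.8°: h = 0.3346, k = 2.989; principal scales a = 2.989, b = 0.3346.
sin(ω/2) = (a − b)/(a + b) = 2.654/3.323 = 0.7987, so ω = 2 arcsin(0.7987) ≈ 106.0°.

106.0°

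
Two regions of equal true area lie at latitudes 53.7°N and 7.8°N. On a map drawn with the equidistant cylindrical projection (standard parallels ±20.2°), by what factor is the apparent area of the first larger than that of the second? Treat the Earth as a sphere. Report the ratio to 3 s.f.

With standard parallel φ₀ = 20.2°, the equirectangular projection gives x = Rλ cos φ₀, y = Rφ, so h = 1 and k = cos 20.2° / cos φ.
Areal scale at 53.7°: h·k = 1.000 × 1.585 = 1.585.
Areal scale at 7.8°: h·k = 1.000 × 0.9473 = 0.9473.
Ratio = 1.585/0.9473 ≈ 1.67.

1.67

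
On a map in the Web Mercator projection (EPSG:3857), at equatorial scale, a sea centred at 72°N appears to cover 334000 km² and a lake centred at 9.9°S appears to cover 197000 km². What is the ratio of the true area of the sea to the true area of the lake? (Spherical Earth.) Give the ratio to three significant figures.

Since Mercator area scale is 1/cos²φ, the true area equals the apparent area multiplied by cos²φ.
True area of sea: 334000 × cos²(72°) = 334000 × 0.09549 = 31890 km².
True area of lake: 197000 × cos²(9.9°) = 197000 × 0.9704 = 191200 km².
Ratio = 31890 / 191200 ≈ 0.167.

0.167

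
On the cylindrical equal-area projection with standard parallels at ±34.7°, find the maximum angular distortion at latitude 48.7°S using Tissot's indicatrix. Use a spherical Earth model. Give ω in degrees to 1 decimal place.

25.0°

For cylindrical equal-area with standard parallel φ₀, h = cos φ / cos φ₀ and k = cos φ₀ / cos φ, so h·k = 1.
At 48.7°: h = 0.8028, k = 1.246; principal scales a = 1.246, b = 0.8028.
sin(ω/2) = (a − b)/(a + b) = 0.4429/2.048 = 0.2162, so ω = 2 arcsin(0.2162) ≈ 25.0°.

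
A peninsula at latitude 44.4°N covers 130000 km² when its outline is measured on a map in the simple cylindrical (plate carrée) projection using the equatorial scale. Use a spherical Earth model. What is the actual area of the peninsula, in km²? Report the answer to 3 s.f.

92900 km²

For the equirectangular projection with φ₀ = 0 (plate carrée), h = 1 along meridians and k = sec φ along parallels.
Areal scale = h·k = 1 × sec φ; at 44.4°, h = 1.000, k = 1.400, so h·k = 1.400.
True area = apparent / (areal scale) = 130000 / 1.400 ≈ 92900 km².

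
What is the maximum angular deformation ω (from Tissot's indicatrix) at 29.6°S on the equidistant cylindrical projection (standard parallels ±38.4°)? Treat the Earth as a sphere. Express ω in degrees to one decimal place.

In the equirectangular projection with standard parallel φ₀ = 38.4° (x = Rλ cos φ₀, y = Rφ), meridians are true-scale (h = 1) and the parallel scale is k = cos φ₀ / cos φ.
At 29.6°: h = 1.000, k = 0.9013; principal scales a = 1.000, b = 0.9013.
sin(ω/2) = (a − b)/(a + b) = 0.09868/1.901 = 0.05190, so ω = 2 arcsin(0.05190) ≈ 6.0°.

6.0°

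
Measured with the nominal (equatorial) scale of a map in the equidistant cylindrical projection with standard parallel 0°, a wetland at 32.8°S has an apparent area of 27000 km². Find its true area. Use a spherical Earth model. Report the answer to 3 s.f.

For the equirectangular projection with φ₀ = 0 (plate carrée), h = 1 along meridians and k = sec φ along parallels.
Areal scale = h·k = 1 × sec φ; at 32.8°, h = 1.000, k = 1.190, so h·k = 1.190.
True area = apparent / (areal scale) = 27000 / 1.190 ≈ 22700 km².

22700 km²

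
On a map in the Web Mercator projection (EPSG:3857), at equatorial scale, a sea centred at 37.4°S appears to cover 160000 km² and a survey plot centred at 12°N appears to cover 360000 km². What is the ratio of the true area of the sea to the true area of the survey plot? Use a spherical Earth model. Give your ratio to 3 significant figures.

0.293

Mercator's areal exaggeration is sec²φ; hence true area = (apparent area) · cos²φ.
True area of sea: 160000 × cos²(37.4°) = 160000 × 0.6311 = 101000 km².
True area of survey plot: 360000 × cos²(12°) = 360000 × 0.9568 = 344400 km².
Ratio = 101000 / 344400 ≈ 0.293.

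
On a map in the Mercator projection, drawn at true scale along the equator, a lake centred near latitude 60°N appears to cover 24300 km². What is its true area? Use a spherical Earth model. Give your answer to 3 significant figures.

6080 km²

Mercator is conformal, so the point scale is isotropic: h = k = sec φ = 1/cos φ.
Areal scale = k² = sec²φ = 1/cos²(60°) = 1/0.5000² = 4.000.
True area = apparent / (areal scale) = 24300 / 4.000 ≈ 6080 km².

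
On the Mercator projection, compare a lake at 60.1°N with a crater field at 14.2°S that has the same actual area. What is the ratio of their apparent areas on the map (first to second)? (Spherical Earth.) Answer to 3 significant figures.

3.78

Mercator is conformal with k = sec φ, so areal scale = k² = sec²φ.
At 60.1°: sec²(60.1°) = 1/0.4985² = 4.024.
At 14.2°: sec²(14.2°) = 1/0.9694² = 1.064.
Ratio = 4.024/1.064 = cos²(14.2°)/cos²(60.1°) ≈ 3.78.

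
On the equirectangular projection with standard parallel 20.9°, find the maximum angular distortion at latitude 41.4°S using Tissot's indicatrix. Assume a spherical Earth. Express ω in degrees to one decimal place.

With standard parallel φ₀ = 20.9°, the equirectangular projection gives x = Rλ cos φ₀, y = Rφ, so h = 1 and k = cos 20.9° / cos φ.
At 41.4°: h = 1.000, k = 1.245; principal scales a = 1.245, b = 1.000.
sin(ω/2) = (a − b)/(a + b) = 0.2454/2.245 = 0.1093, so ω = 2 arcsin(0.1093) ≈ 12.5°.

12.5°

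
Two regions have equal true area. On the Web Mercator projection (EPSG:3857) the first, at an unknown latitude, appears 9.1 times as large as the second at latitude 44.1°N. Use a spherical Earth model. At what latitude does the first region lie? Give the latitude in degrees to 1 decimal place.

Mercator areal scale is sec²φ, so apparent-area ratio = sec²φ₁ / sec²φ₂ = cos²φ₂ / cos²φ₁.
cos²φ₂ / cos²φ₁ = 9.1  ⇒  cos φ₁ = cos 44.1° / √9.1 = 0.7181/3.017 = 0.2381.
φ₁ = arccos(0.2381) ≈ 76.2°.

76.2°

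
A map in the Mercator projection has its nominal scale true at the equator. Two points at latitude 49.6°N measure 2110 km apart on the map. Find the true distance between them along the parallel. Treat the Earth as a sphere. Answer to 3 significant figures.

For Mercator, h = k = sec φ (a conformal cylindrical projection has a single point scale, 1/cos φ).
Along the parallel at 49.6°, map distances are exaggerated by k = sec 49.6° = 1.543.
True distance = 2110 / 1.543 = 2110 × cos 49.6° ≈ 1370 km.

1370 km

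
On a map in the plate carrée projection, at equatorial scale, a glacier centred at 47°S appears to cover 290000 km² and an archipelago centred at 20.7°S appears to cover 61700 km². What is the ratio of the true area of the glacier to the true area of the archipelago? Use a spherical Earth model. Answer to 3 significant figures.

3.43

Plate carrée has h = 1 and k = sec φ, giving areal scale sec φ; true area = (apparent area) · cos φ.
True area of glacier: 290000 × cos(47°) = 290000 × 0.6820 = 197800 km².
True area of archipelago: 61700 × cos(20.7°) = 61700 × 0.9354 = 57720 km².
Ratio = 197800 / 57720 ≈ 3.43.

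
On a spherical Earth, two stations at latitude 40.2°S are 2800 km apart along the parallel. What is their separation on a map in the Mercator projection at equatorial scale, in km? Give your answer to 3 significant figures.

For Mercator, h = k = sec φ (a conformal cylindrical projection has a single point scale, 1/cos φ).
Along the parallel, k = sec 40.2° = 1/0.7638 = 1.309.
Map distance = 2800 × 1.309 ≈ 3670 km.

3670 km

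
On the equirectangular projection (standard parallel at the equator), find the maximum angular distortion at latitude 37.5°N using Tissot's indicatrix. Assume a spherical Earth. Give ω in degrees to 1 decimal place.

13.2°

Plate carrée maps x = Rλ, y = Rφ. The meridian scale is h = 1 and the parallel scale is k = 1/cos φ = sec φ.
At 37.5°: h = 1.000, k = 1.260; principal scales a = 1.260, b = 1.000.
sin(ω/2) = (a − b)/(a + b) = 0.2605/2.260 = 0.1152, so ω = 2 arcsin(0.1152) ≈ 13.2°.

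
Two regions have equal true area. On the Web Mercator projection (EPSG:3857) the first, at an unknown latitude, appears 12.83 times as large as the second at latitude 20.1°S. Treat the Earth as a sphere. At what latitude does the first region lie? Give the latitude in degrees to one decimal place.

Mercator areal scale is sec²φ, so apparent-area ratio = sec²φ₁ / sec²φ₂ = cos²φ₂ / cos²φ₁.
cos²φ₂ / cos²φ₁ = 12.83  ⇒  cos φ₁ = cos 20.1° / √12.83 = 0.9391/3.582 = 0.2622.
φ₁ = arccos(0.2622) ≈ 74.8°.

74.8°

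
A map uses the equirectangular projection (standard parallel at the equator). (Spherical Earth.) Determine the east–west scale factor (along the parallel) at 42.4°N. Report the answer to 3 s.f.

In the plate carrée (x = Rλ, y = Rφ), meridians are true-scale (h = 1) and parallels are stretched by k = sec φ.
k = 1/cos 42.4° = 1/0.7385 = 1.354.

1.35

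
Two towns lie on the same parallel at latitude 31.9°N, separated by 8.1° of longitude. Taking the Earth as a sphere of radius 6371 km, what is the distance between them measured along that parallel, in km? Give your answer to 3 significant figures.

Arc length along a parallel = R cos φ · Δλ (with Δλ in radians).
= 6371 × cos 31.9° × (8.1° × π/180) = 6371 × 0.8490 × 0.1414 ≈ 765 km.

765 km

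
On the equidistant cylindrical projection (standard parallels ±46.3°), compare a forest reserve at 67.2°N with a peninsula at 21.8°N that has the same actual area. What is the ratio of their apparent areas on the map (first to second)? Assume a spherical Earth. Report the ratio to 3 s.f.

The equidistant cylindrical projection with φ₀ = 46.3° has h = 1 (meridians true) and k = cos φ₀ / cos φ along parallels.
Areal scale at 67.2°: h·k = 1.000 × 1.783 = 1.783.
Areal scale at 21.8°: h·k = 1.000 × 0.7441 = 0.7441.
Ratio = 1.783/0.7441 ≈ 2.40.

2.40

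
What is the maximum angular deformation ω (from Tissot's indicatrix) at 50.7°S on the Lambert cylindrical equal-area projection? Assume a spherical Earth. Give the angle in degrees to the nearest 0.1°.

50.6°

The Lambert cylindrical equal-area projection is the cylindrical equal-area projection with its standard parallel at the equator (φ₀ = 0). Cylindrical equal-area (φ₀ = 0°): h = cos φ / cos 0° along meridians, k = cos 0° / cos φ along parallels; h·k = 1.
At 50.7°: h = 0.6334, k = 1.579; principal scales a = 1.579, b = 0.6334.
sin(ω/2) = (a − b)/(a + b) = 0.9454/2.212 = 0.4274, so ω = 2 arcsin(0.4274) ≈ 50.6°.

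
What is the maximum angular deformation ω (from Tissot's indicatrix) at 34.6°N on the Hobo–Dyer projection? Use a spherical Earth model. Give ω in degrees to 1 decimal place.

4.2°

The Hobo–Dyer projection is cylindrical equal-area with φ₀ = 37.5°. A cylindrical equal-area projection with standard parallel φ₀ has meridian scale h = cos φ / cos φ₀ and parallel scale k = cos φ₀ / cos φ (so areas are preserved, h·k = 1).
At 34.6°: h = 1.038, k = 0.9638; principal scales a = 1.038, b = 0.9638.
sin(ω/2) = (a − b)/(a + b) = 0.07372/2.001 = 0.03684, so ω = 2 arcsin(0.03684) ≈ 4.2°.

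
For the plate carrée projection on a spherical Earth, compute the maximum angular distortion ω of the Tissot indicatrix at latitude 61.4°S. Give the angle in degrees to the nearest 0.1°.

41.3°

For the equirectangular projection with φ₀ = 0 (plate carrée), h = 1 along meridians and k = sec φ along parallels.
At 61.4°: h = 1.000, k = 2.089; principal scales a = 2.089, b = 1.000.
sin(ω/2) = (a − b)/(a + b) = 1.089/3.089 = 0.3525, so ω = 2 arcsin(0.3525) ≈ 41.3°.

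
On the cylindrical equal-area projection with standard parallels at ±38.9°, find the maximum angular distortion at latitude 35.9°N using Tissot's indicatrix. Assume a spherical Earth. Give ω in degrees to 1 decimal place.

4.6°

A cylindrical equal-area projection with standard parallel φ₀ has meridian scale h = cos φ / cos φ₀ and parallel scale k = cos φ₀ / cos φ (so areas are preserved, h·k = 1).
At 35.9°: h = 1.041, k = 0.9607; principal scales a = 1.041, b = 0.9607.
sin(ω/2) = (a − b)/(a + b) = 0.08011/2.002 = 0.04003, so ω = 2 arcsin(0.04003) ≈ 4.6°.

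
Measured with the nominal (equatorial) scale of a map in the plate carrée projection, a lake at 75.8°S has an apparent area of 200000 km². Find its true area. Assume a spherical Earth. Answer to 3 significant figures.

49100 km²

For the equirectangular projection with φ₀ = 0 (plate carrée), h = 1 along meridians and k = sec φ along parallels.
Areal scale = h·k = 1 × sec φ; at 75.8°, h = 1.000, k = 4.077, so h·k = 4.077.
True area = apparent / (areal scale) = 200000 / 4.077 ≈ 49100 km².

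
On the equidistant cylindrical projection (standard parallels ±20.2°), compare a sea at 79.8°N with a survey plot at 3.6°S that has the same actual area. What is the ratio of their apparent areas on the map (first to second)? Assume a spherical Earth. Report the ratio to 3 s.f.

With standard parallel φ₀ = 20.2°, the equirectangular projection gives x = Rλ cos φ₀, y = Rφ, so h = 1 and k = cos 20.2° / cos φ.
Areal scale at 79.8°: h·k = 1.000 × 5.300 = 5.300.
Areal scale at 3.6°: h·k = 1.000 × 0.9403 = 0.9403.
Ratio = 5.300/0.9403 ≈ 5.64.

5.64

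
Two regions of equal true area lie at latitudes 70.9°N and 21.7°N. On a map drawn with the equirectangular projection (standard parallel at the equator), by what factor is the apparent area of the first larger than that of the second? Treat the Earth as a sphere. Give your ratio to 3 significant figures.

2.84

For the equirectangular projection with φ₀ = 0 (plate carrée), h = 1 along meridians and k = sec φ along parallels.
Areal scale at 70.9°: h·k = 1.000 × 3.056 = 3.056.
Areal scale at 21.7°: h·k = 1.000 × 1.076 = 1.076.
Ratio = 3.056/1.076 ≈ 2.84.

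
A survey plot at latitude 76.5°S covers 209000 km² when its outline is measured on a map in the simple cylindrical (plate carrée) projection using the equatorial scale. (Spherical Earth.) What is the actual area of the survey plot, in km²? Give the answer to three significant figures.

48800 km²

In the plate carrée (x = Rλ, y = Rφ), meridians are true-scale (h = 1) and parallels are stretched by k = sec φ.
Areal scale = h·k = 1 × sec φ; at 76.5°, h = 1.000, k = 4.284, so h·k = 4.284.
True area = apparent / (areal scale) = 209000 / 4.284 ≈ 48800 km².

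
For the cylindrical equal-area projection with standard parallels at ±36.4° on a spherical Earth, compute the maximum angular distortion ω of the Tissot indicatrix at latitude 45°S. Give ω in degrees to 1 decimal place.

Cylindrical equal-area (φ₀ = 36.4°): h = cos φ / cos 36.4° along meridians, k = cos 36.4° / cos φ along parallels; h·k = 1.
At 45°: h = 0.8785, k = 1.138; principal scales a = 1.138, b = 0.8785.
sin(ω/2) = (a − b)/(a + b) = 0.2598/2.017 = 0.1288, so ω = 2 arcsin(0.1288) ≈ 14.8°.

14.8°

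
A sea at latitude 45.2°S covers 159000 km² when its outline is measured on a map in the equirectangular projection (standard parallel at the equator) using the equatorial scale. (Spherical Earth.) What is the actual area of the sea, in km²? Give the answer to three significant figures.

For the equirectangular projection with φ₀ = 0 (plate carrée), h = 1 along meridians and k = sec φ along parallels.
Areal scale = h·k = 1 × sec φ; at 45.2°, h = 1.000, k = 1.419, so h·k = 1.419.
True area = apparent / (areal scale) = 159000 / 1.419 ≈ 112000 km².

112000 km²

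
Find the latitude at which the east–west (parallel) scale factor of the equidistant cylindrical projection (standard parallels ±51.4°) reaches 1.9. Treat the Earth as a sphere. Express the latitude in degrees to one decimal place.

The equidistant cylindrical projection with φ₀ = 51.4° has h = 1 (meridians true) and k = cos φ₀ / cos φ along parallels.
k = cos φ₀ / cos φ = 1.9  ⇒  cos φ = cos 51.4° / 1.9 = 0.3284.
φ = arccos(0.3284) ≈ 70.8°.

70.8°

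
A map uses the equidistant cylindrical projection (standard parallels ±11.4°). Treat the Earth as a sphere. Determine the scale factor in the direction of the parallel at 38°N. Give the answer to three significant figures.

1.24

With standard parallel φ₀ = 11.4°, the equirectangular projection gives x = Rλ cos φ₀, y = Rφ, so h = 1 and k = cos 11.4° / cos φ.
k = cos 11.4° / cos 38° = 0.9803/0.7880 = 1.244.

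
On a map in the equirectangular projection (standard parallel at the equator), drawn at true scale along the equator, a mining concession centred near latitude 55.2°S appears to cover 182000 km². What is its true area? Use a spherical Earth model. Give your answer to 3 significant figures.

Plate carrée maps x = Rλ, y = Rφ. The meridian scale is h = 1 and the parallel scale is k = 1/cos φ = sec φ.
Areal scale = h·k = 1 × sec φ; at 55.2°, h = 1.000, k = 1.752, so h·k = 1.752.
True area = apparent / (areal scale) = 182000 / 1.752 ≈ 104000 km².

104000 km²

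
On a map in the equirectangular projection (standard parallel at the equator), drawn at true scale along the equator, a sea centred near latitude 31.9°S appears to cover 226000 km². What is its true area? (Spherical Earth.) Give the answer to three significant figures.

192000 km²

In the plate carrée (x = Rλ, y = Rφ), meridians are true-scale (h = 1) and parallels are stretched by k = sec φ.
Areal scale = h·k = 1 × sec φ; at 31.9°, h = 1.000, k = 1.178, so h·k = 1.178.
True area = apparent / (areal scale) = 226000 / 1.178 ≈ 192000 km².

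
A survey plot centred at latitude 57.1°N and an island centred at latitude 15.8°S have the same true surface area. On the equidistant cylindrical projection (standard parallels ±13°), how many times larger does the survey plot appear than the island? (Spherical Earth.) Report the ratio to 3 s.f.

1.77

With standard parallel φ₀ = 13°, the equirectangular projection gives x = Rλ cos φ₀, y = Rφ, so h = 1 and k = cos 13° / cos φ.
Areal scale at 57.1°: h·k = 1.000 × 1.794 = 1.794.
Areal scale at 15.8°: h·k = 1.000 × 1.013 = 1.013.
Ratio = 1.794/1.013 ≈ 1.77.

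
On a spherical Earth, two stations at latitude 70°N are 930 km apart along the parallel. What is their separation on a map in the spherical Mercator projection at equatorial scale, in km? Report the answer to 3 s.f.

For Mercator, h = k = sec φ (a conformal cylindrical projection has a single point scale, 1/cos φ).
Along the parallel, k = sec 70° = 1/0.3420 = 2.924.
Map distance = 930 × 2.924 ≈ 2720 km.

2720 km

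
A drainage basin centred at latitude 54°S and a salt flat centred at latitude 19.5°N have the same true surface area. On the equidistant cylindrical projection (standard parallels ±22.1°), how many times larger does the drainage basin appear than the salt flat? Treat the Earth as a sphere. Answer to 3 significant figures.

With standard parallel φ₀ = 22.1°, the equirectangular projection gives x = Rλ cos φ₀, y = Rφ, so h = 1 and k = cos 22.1° / cos φ.
Areal scale at 54°: h·k = 1.000 × 1.576 = 1.576.
Areal scale at 19.5°: h·k = 1.000 × 0.9829 = 0.9829.
Ratio = 1.576/0.9829 ≈ 1.60.

1.60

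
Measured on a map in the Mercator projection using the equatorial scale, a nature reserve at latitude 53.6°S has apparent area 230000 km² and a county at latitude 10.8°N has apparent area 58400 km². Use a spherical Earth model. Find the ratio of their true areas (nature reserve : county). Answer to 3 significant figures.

Mercator's areal exaggeration is sec²φ; hence true area = (apparent area) · cos²φ.
True area of nature reserve: 230000 × cos²(53.6°) = 230000 × 0.3521 = 80990 km².
True area of county: 58400 × cos²(10.8°) = 58400 × 0.9649 = 56350 km².
Ratio = 80990 / 56350 ≈ 1.44.

1.44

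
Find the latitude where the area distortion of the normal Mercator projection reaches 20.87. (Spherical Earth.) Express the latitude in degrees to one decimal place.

77.4°

Mercator areal scale is sec²φ.
sec²φ = 20.87  ⇒  cos²φ = 0.04792  ⇒  cos φ = 0.2189.
φ = arccos(0.2189) ≈ 77.4°.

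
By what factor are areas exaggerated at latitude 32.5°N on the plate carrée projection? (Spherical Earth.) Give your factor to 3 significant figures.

1.19

Plate carrée maps x = Rλ, y = Rφ. The meridian scale is h = 1 and the parallel scale is k = 1/cos φ = sec φ.
Areal scale = h·k = 1 × sec φ; at 32.5°, h = 1.000, k = 1.186, so h·k = 1.186.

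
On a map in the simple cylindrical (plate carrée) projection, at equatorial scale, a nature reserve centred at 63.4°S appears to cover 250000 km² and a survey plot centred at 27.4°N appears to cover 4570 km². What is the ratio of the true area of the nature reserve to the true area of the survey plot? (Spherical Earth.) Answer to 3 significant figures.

27.6

On the plate carrée, areal scale = h·k = 1 × sec φ, so true area = apparent × cos φ.
True area of nature reserve: 250000 × cos(63.4°) = 250000 × 0.4478 = 111900 km².
True area of survey plot: 4570 × cos(27.4°) = 4570 × 0.8878 = 4057 km².
Ratio = 111900 / 4057 ≈ 27.6.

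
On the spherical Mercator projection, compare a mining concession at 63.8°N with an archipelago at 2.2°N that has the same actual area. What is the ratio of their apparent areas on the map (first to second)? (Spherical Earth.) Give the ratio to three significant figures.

5.12

Mercator is conformal with k = sec φ, so areal scale = k² = sec²φ.
At 63.8°: sec²(63.8°) = 1/0.4415² = 5.130.
At 2.2°: sec²(2.2°) = 1/0.9993² = 1.001.
Ratio = 5.130/1.001 = cos²(2.2°)/cos²(63.8°) ≈ 5.12.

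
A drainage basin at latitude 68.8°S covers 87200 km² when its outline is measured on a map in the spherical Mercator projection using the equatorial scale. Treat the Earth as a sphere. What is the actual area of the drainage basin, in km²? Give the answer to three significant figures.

11400 km²

The Mercator projection is conformal; its linear scale factor is the same in every direction and equals sec φ = 1/cos φ.
Areal scale = k² = sec²φ = 1/cos²(68.8°) = 1/0.3616² = 7.647.
True area = apparent / (areal scale) = 87200 / 7.647 ≈ 11400 km².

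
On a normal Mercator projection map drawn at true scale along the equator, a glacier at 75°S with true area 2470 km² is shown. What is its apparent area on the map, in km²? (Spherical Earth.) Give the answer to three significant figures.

For Mercator, h = k = sec φ (a conformal cylindrical projection has a single point scale, 1/cos φ).
Areal scale = k² = sec²φ = 1/cos²(75°) = 1/0.2588² = 14.93.
Apparent area = 2470 × 14.93 ≈ 36900 km².

36900 km²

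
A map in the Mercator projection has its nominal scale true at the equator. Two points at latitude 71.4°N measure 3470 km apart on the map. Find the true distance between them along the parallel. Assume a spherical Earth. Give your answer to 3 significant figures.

The Mercator projection is conformal; its linear scale factor is the same in every direction and equals sec φ = 1/cos φ.
Along the parallel at 71.4°, map distances are exaggerated by k = sec 71.4° = 3.135.
True distance = 3470 / 3.135 = 3470 × cos 71.4° ≈ 1110 km.

1110 km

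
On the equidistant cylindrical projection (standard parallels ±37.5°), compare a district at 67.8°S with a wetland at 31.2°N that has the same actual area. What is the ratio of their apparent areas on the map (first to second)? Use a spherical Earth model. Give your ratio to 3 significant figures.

With standard parallel φ₀ = 37.5°, the equirectangular projection gives x = Rλ cos φ₀, y = Rφ, so h = 1 and k = cos 37.5° / cos φ.
Areal scale at 67.8°: h·k = 1.000 × 2.100 = 2.100.
Areal scale at 31.2°: h·k = 1.000 × 0.9275 = 0.9275.
Ratio = 2.100/0.9275 ≈ 2.26.

2.26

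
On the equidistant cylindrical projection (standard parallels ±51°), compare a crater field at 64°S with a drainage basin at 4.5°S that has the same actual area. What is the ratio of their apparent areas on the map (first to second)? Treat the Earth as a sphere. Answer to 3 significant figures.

In the equirectangular projection with standard parallel φ₀ = 51° (x = Rλ cos φ₀, y = Rφ), meridians are true-scale (h = 1) and the parallel scale is k = cos φ₀ / cos φ.
Areal scale at 64°: h·k = 1.000 × 1.436 = 1.436.
Areal scale at 4.5°: h·k = 1.000 × 0.6313 = 0.6313.
Ratio = 1.436/0.6313 ≈ 2.27.

2.27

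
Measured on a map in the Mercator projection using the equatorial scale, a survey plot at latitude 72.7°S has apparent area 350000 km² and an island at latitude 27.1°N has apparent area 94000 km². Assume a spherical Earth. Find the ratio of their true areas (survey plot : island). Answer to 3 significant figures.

0.415

Since Mercator area scale is 1/cos²φ, the true area equals the apparent area multiplied by cos²φ.
True area of survey plot: 350000 × cos²(72.7°) = 350000 × 0.08843 = 30950 km².
True area of island: 94000 × cos²(27.1°) = 94000 × 0.7925 = 74490 km².
Ratio = 30950 / 74490 ≈ 0.415.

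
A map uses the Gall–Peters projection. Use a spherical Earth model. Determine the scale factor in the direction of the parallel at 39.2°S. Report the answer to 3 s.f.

0.912

Gall–Peters is a cylindrical equal-area projection with standard parallels at ±45°. Cylindrical equal-area (φ₀ = 45°): h = cos φ / cos 45° along meridians, k = cos 45° / cos φ along parallels; h·k = 1.
k = cos 45° / cos 39.2° = 0.7071/0.7749 = 0.9125.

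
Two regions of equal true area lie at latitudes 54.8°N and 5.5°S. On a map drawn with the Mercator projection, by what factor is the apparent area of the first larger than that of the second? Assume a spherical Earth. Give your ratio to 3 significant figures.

Mercator is conformal with k = sec φ, so areal scale = k² = sec²φ.
At 54.8°: sec²(54.8°) = 1/0.5764² = 3.010.
At 5.5°: sec²(5.5°) = 1/0.9954² = 1.009.
Ratio = 3.010/1.009 = cos²(5.5°)/cos²(54.8°) ≈ 2.98.

2.98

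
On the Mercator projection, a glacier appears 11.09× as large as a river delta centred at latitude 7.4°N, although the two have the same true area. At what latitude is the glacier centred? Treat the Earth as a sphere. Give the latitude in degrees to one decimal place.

For equal true areas on Mercator, apparent areas scale as sec²φ, so the ratio is cos²φ₂ / cos²φ₁.
cos²φ₂ / cos²φ₁ = 11.09  ⇒  cos φ₁ = cos 7.4° / √11.09 = 0.9917/3.330 = 0.2978.
φ₁ = arccos(0.2978) ≈ 72.7°.

72.7°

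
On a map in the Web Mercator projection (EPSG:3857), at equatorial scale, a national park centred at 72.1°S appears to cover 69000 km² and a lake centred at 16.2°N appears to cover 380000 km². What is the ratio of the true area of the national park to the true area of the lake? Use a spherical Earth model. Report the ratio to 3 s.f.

Since Mercator area scale is 1/cos²φ, the true area equals the apparent area multiplied by cos²φ.
True area of national park: 69000 × cos²(72.1°) = 69000 × 0.09447 = 6518 km².
True area of lake: 380000 × cos²(16.2°) = 380000 × 0.9222 = 350400 km².
Ratio = 6518 / 350400 ≈ 0.0186.

0.0186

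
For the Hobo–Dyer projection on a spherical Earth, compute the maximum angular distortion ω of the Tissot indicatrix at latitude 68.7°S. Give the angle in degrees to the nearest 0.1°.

81.6°

The Hobo–Dyer projection is cylindrical equal-area with φ₀ = 37.5°. A cylindrical equal-area projection with standard parallel φ₀ has meridian scale h = cos φ / cos φ₀ and parallel scale k = cos φ₀ / cos φ (so areas are preserved, h·k = 1).
At 68.7°: h = 0.4579, k = 2.184; principal scales a = 2.184, b = 0.4579.
sin(ω/2) = (a − b)/(a + b) = 1.726/2.642 = 0.6534, so ω = 2 arcsin(0.6534) ≈ 81.6°.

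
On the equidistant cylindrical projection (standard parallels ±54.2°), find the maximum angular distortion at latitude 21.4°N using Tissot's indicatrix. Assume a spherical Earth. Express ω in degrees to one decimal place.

The equidistant cylindrical projection with φ₀ = 54.2° has h = 1 (meridians true) and k = cos φ₀ / cos φ along parallels.
At 21.4°: h = 1.000, k = 0.6283; principal scales a = 1.000, b = 0.6283.
sin(ω/2) = (a − b)/(a + b) = 0.3717/1.628 = 0.2283, so ω = 2 arcsin(0.2283) ≈ 26.4°.

26.4°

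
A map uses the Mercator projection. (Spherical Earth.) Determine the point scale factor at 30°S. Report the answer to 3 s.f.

For Mercator, h = k = sec φ (a conformal cylindrical projection has a single point scale, 1/cos φ).
k = 1/cos 30° = 1/0.8660 = 1.155.

1.15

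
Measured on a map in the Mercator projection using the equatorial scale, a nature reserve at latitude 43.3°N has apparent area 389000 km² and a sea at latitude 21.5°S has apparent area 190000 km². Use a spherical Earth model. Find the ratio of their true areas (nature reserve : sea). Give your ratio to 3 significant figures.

Since Mercator area scale is 1/cos²φ, the true area equals the apparent area multiplied by cos²φ.
True area of nature reserve: 389000 × cos²(43.3°) = 389000 × 0.5297 = 206000 km².
True area of sea: 190000 × cos²(21.5°) = 190000 × 0.8657 = 164500 km².
Ratio = 206000 / 164500 ≈ 1.25.

1.25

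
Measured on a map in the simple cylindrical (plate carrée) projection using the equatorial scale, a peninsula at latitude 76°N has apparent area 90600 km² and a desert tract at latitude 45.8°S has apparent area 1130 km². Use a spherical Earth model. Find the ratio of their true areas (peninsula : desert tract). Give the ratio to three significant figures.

On the plate carrée, areal scale = h·k = 1 × sec φ, so true area = apparent × cos φ.
True area of peninsula: 90600 × cos(76°) = 90600 × 0.2419 = 21920 km².
True area of desert tract: 1130 × cos(45.8°) = 1130 × 0.6972 = 787.8 km².
Ratio = 21920 / 787.8 ≈ 27.8.

27.8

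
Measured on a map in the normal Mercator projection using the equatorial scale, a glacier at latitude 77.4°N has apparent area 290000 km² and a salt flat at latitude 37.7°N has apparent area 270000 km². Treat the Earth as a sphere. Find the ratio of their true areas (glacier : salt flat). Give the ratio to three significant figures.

0.0816

Mercator's areal exaggeration is sec²φ; hence true area = (apparent area) · cos²φ.
True area of glacier: 290000 × cos²(77.4°) = 290000 × 0.04759 = 13800 km².
True area of salt flat: 270000 × cos²(37.7°) = 270000 × 0.6260 = 169000 km².
Ratio = 13800 / 169000 ≈ 0.0816.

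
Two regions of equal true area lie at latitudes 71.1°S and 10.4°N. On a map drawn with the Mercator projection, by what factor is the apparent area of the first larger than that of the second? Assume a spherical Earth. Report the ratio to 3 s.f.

9.22

Mercator areal scale is sec²φ.
At 71.1°: sec²(71.1°) = 1/0.3239² = 9.531.
At 10.4°: sec²(10.4°) = 1/0.9836² = 1.034.
Ratio = 9.531/1.034 = cos²(10.4°)/cos²(71.1°) ≈ 9.22.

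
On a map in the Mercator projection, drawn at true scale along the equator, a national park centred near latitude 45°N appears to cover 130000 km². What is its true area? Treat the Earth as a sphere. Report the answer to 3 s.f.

65000 km²

Mercator is conformal, so the point scale is isotropic: h = k = sec φ = 1/cos φ.
Areal scale = k² = sec²φ = 1/cos²(45°) = 1/0.7071² = 2.000.
True area = apparent / (areal scale) = 130000 / 2.000 ≈ 65000 km².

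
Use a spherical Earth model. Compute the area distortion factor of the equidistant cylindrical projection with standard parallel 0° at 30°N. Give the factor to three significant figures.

1.15

For the equirectangular projection with φ₀ = 0 (plate carrée), h = 1 along meridians and k = sec φ along parallels.
Areal scale = h·k = 1 × sec φ; at 30°, h = 1.000, k = 1.155, so h·k = 1.155.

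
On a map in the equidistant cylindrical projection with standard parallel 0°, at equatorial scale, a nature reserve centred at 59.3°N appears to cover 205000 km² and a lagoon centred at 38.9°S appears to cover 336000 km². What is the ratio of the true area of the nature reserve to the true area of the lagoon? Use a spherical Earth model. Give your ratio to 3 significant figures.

Plate carrée has h = 1 and k = sec φ, giving areal scale sec φ; true area = (apparent area) · cos φ.
True area of nature reserve: 205000 × cos(59.3°) = 205000 × 0.5105 = 104700 km².
True area of lagoon: 336000 × cos(38.9°) = 336000 × 0.7782 = 261500 km².
Ratio = 104700 / 261500 ≈ 0.400.

0.400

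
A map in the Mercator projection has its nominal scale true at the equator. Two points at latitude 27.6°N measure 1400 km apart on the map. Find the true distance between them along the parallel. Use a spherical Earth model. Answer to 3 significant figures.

Mercator is conformal, so the point scale is isotropic: h = k = sec φ = 1/cos φ.
Along the parallel at 27.6°, map distances are exaggerated by k = sec 27.6° = 1.128.
True distance = 1400 / 1.128 = 1400 × cos 27.6° ≈ 1240 km.

1240 km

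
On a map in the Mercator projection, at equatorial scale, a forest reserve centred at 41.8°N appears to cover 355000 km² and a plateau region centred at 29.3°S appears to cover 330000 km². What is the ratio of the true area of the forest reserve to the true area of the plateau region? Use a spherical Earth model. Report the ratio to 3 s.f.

0.786

Mercator's areal exaggeration is sec²φ; hence true area = (apparent area) · cos²φ.
True area of forest reserve: 355000 × cos²(41.8°) = 355000 × 0.5557 = 197300 km².
True area of plateau region: 330000 × cos²(29.3°) = 330000 × 0.7605 = 251000 km².
Ratio = 197300 / 251000 ≈ 0.786.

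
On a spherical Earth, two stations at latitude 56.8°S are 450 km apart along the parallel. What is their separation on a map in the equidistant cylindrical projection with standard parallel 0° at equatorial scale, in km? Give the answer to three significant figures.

In the plate carrée (x = Rλ, y = Rφ), meridians are true-scale (h = 1) and parallels are stretched by k = sec φ.
Along the parallel, k = sec 56.8° = 1/0.5476 = 1.826.
Map distance = 450 × 1.826 ≈ 822 km.

822 km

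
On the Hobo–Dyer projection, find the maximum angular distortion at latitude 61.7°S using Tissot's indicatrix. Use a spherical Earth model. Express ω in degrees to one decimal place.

56.6°

The Hobo–Dyer projection is cylindrical equal-area with φ₀ = 37.5°. For cylindrical equal-area with standard parallel φ₀, h = cos φ / cos φ₀ and k = cos φ₀ / cos φ, so h·k = 1.
At 61.7°: h = 0.5976, k = 1.673; principal scales a = 1.673, b = 0.5976.
sin(ω/2) = (a − b)/(a + b) = 1.076/2.271 = 0.4737, so ω = 2 arcsin(0.4737) ≈ 56.6°.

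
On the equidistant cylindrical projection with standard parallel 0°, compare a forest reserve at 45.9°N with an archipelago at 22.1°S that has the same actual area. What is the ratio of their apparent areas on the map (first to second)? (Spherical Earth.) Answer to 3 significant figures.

1.33

In the plate carrée (x = Rλ, y = Rφ), meridians are true-scale (h = 1) and parallels are stretched by k = sec φ.
Areal scale at 45.9°: h·k = 1.000 × 1.437 = 1.437.
Areal scale at 22.1°: h·k = 1.000 × 1.079 = 1.079.
Ratio = 1.437/1.079 ≈ 1.33.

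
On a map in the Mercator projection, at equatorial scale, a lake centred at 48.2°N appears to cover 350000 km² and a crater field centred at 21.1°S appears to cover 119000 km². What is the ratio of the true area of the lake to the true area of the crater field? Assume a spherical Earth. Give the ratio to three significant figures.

Mercator's areal exaggeration is sec²φ; hence true area = (apparent area) · cos²φ.
True area of lake: 350000 × cos²(48.2°) = 350000 × 0.4443 = 155500 km².
True area of crater field: 119000 × cos²(21.1°) = 119000 × 0.8704 = 103600 km².
Ratio = 155500 / 103600 ≈ 1.50.

1.50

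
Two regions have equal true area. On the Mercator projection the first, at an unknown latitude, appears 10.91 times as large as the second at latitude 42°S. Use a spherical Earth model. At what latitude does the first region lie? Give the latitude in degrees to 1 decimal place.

On Mercator, (apparent₁)/(apparent₂) = sec²φ₁ / sec²φ₂ when true areas are equal.
cos²φ₂ / cos²φ₁ = 10.91  ⇒  cos φ₁ = cos 42° / √10.91 = 0.7431/3.303 = 0.2250.
φ₁ = arccos(0.2250) ≈ 77.0°.

77.0°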